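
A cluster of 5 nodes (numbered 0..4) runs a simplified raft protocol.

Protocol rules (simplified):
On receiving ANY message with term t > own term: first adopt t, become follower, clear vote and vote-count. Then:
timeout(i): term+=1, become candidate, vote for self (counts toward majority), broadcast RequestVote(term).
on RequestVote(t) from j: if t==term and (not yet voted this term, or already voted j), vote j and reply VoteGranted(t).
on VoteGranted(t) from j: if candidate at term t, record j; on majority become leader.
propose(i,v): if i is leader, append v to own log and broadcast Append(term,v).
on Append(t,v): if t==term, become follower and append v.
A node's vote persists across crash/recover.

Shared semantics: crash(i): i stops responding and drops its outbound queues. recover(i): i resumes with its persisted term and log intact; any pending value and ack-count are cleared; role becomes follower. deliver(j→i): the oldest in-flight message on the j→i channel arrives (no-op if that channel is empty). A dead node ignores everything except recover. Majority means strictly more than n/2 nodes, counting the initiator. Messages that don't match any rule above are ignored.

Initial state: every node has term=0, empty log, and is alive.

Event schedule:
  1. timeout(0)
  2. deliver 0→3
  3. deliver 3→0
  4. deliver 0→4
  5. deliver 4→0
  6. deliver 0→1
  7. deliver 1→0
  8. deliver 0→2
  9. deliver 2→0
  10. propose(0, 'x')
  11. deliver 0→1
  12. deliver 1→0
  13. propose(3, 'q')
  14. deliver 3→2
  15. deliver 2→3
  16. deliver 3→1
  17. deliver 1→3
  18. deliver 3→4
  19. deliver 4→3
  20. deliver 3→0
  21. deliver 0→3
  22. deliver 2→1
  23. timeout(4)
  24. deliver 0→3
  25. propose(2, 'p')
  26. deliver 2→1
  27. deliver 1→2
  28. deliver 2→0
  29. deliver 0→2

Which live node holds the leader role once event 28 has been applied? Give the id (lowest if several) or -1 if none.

0

e1 timeout(0): 0[cand,t=1,-]
e2 deliver 0→3: 3[foll,t=1,-]
e3 deliver 3→0: ·
e4 deliver 0→4: 4[foll,t=1,-]
e5 deliver 4→0: 0[lead,t=1,-]
e6 deliver 0→1: 1[foll,t=1,-]
e7 deliver 1→0: ·
e8 deliver 0→2: 2[foll,t=1,-]
e9 deliver 2→0: ·
e10 propose(0,'x'): 0[lead,t=1,x]
e11 deliver 0→1: 1[foll,t=1,x]
e12 deliver 1→0: ·
e13 propose(3,'q'): ·
e14 deliver 3→2: ·
e15 deliver 2→3: ·
e16 deliver 3→1: ·
e17 deliver 1→3: ·
e18 deliver 3→4: ·
e19 deliver 4→3: ·
e20 deliver 3→0: ·
e21 deliver 0→3: 3[foll,t=1,x]
e22 deliver 2→1: ·
e23 timeout(4): 4[cand,t=2,-]
e24 deliver 0→3: ·
e25 propose(2,'p'): ·
e26 deliver 2→1: ·
e27 deliver 1→2: ·
e28 deliver 2→0: ·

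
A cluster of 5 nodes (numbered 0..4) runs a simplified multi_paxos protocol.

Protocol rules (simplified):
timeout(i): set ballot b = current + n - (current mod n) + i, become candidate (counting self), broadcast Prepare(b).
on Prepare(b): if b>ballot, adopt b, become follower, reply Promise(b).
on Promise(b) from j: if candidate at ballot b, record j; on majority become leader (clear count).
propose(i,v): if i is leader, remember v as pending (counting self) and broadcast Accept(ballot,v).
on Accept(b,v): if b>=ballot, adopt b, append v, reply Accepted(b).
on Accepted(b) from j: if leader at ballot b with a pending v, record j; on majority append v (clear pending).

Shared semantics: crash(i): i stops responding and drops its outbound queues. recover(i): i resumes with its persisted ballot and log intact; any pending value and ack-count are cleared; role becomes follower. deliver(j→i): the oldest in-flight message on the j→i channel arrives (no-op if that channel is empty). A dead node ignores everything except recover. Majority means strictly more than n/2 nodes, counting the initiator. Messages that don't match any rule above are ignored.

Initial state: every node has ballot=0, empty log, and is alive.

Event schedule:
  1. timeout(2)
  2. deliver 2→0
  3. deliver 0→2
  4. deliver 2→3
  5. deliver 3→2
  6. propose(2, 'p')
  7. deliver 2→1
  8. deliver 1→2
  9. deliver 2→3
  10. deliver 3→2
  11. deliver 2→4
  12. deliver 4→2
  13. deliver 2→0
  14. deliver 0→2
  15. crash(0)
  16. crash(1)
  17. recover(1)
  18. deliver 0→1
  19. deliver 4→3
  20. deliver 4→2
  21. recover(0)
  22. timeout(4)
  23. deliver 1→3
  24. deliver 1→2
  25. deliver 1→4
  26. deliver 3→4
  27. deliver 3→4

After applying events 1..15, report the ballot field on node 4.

step 1 timeout(2): 2={cand,b=7,log=-}
step 2 deliver 2→0: 0={foll,b=7,log=-}
step 3 deliver 0→2: —
step 4 deliver 2→3: 3={foll,b=7,log=-}
step 5 deliver 3→2: 2={lead,b=7,log=-}
step 6 propose(2,'p'): —
step 7 deliver 2→1: 1={foll,b=7,log=-}
step 8 deliver 1→2: —
step 9 deliver 2→3: 3={foll,b=7,log=p}
step 10 deliver 3→2: —
step 11 deliver 2→4: 4={foll,b=7,log=-}
step 12 deliver 4→2: —
step 13 deliver 2→0: 0={foll,b=7,log=p}
step 14 deliver 0→2: 2={lead,b=7,log=p}
step 15 crash(0): 0={✗foll,b=7,log=p}

7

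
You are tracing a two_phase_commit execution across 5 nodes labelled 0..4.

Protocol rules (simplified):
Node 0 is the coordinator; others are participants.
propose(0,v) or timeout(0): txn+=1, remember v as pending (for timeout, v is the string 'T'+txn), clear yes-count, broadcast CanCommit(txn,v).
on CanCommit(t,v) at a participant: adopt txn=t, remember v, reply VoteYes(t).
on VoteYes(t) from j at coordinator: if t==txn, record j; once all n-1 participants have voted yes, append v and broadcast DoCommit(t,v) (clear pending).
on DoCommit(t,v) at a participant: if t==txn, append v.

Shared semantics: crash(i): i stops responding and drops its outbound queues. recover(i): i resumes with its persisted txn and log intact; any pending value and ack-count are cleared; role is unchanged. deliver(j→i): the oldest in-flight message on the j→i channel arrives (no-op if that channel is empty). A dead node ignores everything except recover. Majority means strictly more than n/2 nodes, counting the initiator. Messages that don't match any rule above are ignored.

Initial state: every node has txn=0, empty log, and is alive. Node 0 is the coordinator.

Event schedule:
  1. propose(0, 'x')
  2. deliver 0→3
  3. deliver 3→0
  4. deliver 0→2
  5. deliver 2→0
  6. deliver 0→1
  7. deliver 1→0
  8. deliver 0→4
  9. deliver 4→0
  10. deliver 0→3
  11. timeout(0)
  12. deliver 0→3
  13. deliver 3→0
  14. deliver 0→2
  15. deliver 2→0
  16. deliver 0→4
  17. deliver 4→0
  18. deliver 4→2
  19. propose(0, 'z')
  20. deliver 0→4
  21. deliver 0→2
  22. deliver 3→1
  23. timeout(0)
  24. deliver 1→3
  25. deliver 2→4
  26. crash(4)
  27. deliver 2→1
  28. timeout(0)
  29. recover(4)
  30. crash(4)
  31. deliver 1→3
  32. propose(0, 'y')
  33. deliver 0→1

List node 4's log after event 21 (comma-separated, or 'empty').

after 1 — propose(0,'x'): n0:coor/t1/[-]
after 2 — deliver 0→3: n3:part/t1/[-]
after 3 — deliver 3→0: ·
after 4 — deliver 0→2: n2:part/t1/[-]
after 5 — deliver 2→0: ·
after 6 — deliver 0→1: n1:part/t1/[-]
after 7 — deliver 1→0: ·
after 8 — deliver 0→4: n4:part/t1/[-]
after 9 — deliver 4→0: n0:coor/t1/[x]
after 10 — deliver 0→3: n3:part/t1/[x]
after 11 — timeout(0): n0:coor/t2/[x]
after 12 — deliver 0→3: n3:part/t2/[x]
after 13 — deliver 3→0: ·
after 14 — deliver 0→2: n2:part/t1/[x]
after 15 — deliver 2→0: ·
after 16 — deliver 0→4: n4:part/t1/[x]
after 17 — deliver 4→0: ·
after 18 — deliver 4→2: ·
after 19 — propose(0,'z'): n0:coor/t3/[x]
after 20 — deliver 0→4: n4:part/t2/[x]
after 21 — deliver 0→2: n2:part/t2/[x]

x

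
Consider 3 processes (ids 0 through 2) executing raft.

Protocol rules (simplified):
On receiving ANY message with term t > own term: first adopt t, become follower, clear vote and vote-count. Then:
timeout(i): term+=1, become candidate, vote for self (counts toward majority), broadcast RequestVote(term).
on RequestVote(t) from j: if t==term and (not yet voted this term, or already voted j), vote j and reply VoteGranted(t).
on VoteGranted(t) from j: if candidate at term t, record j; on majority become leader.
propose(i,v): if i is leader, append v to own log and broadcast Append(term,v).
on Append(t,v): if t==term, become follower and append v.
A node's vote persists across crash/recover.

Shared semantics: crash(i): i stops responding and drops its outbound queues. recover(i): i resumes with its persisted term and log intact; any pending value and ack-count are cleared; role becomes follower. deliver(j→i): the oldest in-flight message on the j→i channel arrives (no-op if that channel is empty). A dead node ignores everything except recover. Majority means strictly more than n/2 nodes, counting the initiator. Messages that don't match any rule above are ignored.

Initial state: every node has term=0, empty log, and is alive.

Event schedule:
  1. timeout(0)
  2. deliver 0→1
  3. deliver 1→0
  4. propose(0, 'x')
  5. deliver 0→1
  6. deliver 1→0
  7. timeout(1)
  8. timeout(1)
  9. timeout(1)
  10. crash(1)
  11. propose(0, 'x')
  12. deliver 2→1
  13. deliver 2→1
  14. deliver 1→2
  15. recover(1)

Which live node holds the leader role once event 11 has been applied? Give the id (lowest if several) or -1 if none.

0

step 1 timeout(0): 0={cand,t=1,log=-}
step 2 deliver 0→1: 1={foll,t=1,log=-}
step 3 deliver 1→0: 0={lead,t=1,log=-}
step 4 propose(0,'x'): 0={lead,t=1,log=x}
step 5 deliver 0→1: 1={foll,t=1,log=x}
step 6 deliver 1→0: —
step 7 timeout(1): 1={cand,t=2,log=x}
step 8 timeout(1): 1={cand,t=3,log=x}
step 9 timeout(1): 1={cand,t=4,log=x}
step 10 crash(1): 1={✗cand,t=4,log=x}
step 11 propose(0,'x'): 0={lead,t=1,log=x,x}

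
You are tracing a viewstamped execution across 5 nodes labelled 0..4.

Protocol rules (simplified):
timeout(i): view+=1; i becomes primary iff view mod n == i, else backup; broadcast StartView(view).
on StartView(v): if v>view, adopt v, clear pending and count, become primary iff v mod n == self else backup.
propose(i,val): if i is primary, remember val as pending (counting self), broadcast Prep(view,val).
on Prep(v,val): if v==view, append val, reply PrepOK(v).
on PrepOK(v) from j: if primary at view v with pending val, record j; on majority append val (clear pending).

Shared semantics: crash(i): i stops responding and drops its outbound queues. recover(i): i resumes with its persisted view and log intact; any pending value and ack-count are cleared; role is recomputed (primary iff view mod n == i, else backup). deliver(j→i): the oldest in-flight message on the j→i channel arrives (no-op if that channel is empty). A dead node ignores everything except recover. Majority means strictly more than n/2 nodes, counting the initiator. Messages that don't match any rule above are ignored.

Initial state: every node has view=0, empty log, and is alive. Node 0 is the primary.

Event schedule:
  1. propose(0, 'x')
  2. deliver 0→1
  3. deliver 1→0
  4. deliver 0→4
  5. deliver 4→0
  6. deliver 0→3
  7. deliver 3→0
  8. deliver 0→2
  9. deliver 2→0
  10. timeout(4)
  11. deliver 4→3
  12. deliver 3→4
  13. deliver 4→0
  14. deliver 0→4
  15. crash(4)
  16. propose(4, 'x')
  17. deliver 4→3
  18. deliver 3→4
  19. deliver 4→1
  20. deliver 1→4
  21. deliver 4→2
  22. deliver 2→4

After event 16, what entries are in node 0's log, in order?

after 1 — propose(0,'x'): ·
after 2 — deliver 0→1: n1:back/v0/[x]
after 3 — deliver 1→0: ·
after 4 — deliver 0→4: n4:back/v0/[x]
after 5 — deliver 4→0: n0:prim/v0/[x]
after 6 — deliver 0→3: n3:back/v0/[x]
after 7 — deliver 3→0: ·
after 8 — deliver 0→2: n2:back/v0/[x]
after 9 — deliver 2→0: ·
after 10 — timeout(4): n4:back/v1/[x]
after 11 — deliver 4→3: n3:back/v1/[x]
after 12 — deliver 3→4: ·
after 13 — deliver 4→0: n0:back/v1/[x]
after 14 — deliver 0→4: ·
after 15 — crash(4): n4:✗back/v1/[x]
after 16 — propose(4,'x'): ·

x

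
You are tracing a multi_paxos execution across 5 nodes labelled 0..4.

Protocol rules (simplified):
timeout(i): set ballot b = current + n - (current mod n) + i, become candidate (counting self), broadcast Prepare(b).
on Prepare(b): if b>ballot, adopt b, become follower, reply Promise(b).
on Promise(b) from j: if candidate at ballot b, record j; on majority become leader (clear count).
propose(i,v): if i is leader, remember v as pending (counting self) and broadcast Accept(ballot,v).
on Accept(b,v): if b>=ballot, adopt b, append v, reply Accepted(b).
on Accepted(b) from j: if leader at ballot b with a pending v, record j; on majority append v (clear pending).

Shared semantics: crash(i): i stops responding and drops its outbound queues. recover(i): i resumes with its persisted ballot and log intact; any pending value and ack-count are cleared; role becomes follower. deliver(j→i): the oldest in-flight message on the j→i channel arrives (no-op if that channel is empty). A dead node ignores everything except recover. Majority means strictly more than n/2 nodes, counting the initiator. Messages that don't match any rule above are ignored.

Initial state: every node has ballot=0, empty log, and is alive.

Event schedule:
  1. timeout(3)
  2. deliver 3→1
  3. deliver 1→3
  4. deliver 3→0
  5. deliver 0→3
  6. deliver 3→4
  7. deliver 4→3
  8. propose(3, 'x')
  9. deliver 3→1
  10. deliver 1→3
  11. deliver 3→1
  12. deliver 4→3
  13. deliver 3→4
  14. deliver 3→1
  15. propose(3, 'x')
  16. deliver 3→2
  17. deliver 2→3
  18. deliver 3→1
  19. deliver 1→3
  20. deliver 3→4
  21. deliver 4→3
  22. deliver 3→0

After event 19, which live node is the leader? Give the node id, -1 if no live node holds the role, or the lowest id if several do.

[1] timeout(3) → N3(cand b8 [-])
[2] deliver 3→1 → N1(foll b8 [-])
[3] deliver 1→3 → ∅
[4] deliver 3→0 → N0(foll b8 [-])
[5] deliver 0→3 → N3(lead b8 [-])
[6] deliver 3→4 → N4(foll b8 [-])
[7] deliver 4→3 → ∅
[8] propose(3,'x') → ∅
[9] deliver 3→1 → N1(foll b8 [x])
[10] deliver 1→3 → ∅
[11] deliver 3→1 → ∅
[12] deliver 4→3 → ∅
[13] deliver 3→4 → N4(foll b8 [x])
[14] deliver 3→1 → ∅
[15] propose(3,'x') → ∅
[16] deliver 3→2 → N2(foll b8 [-])
[17] deliver 2→3 → ∅
[18] deliver 3→1 → N1(foll b8 [x,x])
[19] deliver 1→3 → ∅

3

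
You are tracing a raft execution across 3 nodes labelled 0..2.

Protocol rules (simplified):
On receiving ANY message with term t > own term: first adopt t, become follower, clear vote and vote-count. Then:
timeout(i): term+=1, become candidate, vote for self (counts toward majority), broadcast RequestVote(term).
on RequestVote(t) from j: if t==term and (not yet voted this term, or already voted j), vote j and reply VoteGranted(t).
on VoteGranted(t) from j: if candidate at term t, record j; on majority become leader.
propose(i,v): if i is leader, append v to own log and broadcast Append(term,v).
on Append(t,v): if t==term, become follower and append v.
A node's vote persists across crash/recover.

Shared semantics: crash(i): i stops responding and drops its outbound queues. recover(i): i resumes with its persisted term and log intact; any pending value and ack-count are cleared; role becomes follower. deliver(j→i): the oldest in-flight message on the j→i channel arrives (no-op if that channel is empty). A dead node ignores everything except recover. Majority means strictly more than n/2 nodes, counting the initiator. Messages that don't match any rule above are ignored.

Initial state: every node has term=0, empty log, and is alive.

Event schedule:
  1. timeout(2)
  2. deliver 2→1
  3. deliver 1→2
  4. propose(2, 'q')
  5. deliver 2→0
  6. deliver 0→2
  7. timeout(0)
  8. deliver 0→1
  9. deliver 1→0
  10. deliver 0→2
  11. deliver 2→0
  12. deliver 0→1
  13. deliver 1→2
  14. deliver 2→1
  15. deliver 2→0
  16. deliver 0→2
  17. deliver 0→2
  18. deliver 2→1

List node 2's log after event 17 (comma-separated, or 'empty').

q

e1 timeout(2): 2[cand,t=1,-]
e2 deliver 2→1: 1[foll,t=1,-]
e3 deliver 1→2: 2[lead,t=1,-]
e4 propose(2,'q'): 2[lead,t=1,q]
e5 deliver 2→0: 0[foll,t=1,-]
e6 deliver 0→2: ·
e7 timeout(0): 0[cand,t=2,-]
e8 deliver 0→1: 1[foll,t=2,-]
e9 deliver 1→0: 0[lead,t=2,-]
e10 deliver 0→2: 2[foll,t=2,q]
e11 deliver 2→0: ·
e12 deliver 0→1: ·
e13 deliver 1→2: ·
e14 deliver 2→1: ·
e15 deliver 2→0: ·
e16 deliver 0→2: ·
e17 deliver 0→2: ·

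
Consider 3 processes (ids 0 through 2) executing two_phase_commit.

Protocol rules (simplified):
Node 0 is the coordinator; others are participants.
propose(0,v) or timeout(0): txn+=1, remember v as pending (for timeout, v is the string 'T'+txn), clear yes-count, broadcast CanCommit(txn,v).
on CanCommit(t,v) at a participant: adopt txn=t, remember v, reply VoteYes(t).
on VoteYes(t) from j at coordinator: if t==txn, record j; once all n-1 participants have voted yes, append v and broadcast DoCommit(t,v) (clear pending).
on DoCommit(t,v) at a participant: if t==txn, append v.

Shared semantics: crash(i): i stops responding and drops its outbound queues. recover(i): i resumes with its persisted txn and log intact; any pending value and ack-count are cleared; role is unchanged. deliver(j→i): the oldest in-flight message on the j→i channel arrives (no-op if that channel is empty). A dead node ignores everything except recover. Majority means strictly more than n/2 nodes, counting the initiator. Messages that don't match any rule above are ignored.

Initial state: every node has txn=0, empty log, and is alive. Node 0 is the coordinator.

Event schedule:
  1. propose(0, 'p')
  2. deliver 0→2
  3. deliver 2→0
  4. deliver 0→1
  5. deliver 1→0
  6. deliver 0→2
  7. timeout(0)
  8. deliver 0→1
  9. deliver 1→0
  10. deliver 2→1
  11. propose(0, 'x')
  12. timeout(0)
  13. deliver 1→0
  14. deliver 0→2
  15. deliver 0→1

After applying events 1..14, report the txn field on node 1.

after 1 — propose(0,'p'): n0:coor/t1/[-]
after 2 — deliver 0→2: n2:part/t1/[-]
after 3 — deliver 2→0: ·
after 4 — deliver 0→1: n1:part/t1/[-]
after 5 — deliver 1→0: n0:coor/t1/[p]
after 6 — deliver 0→2: n2:part/t1/[p]
after 7 — timeout(0): n0:coor/t2/[p]
after 8 — deliver 0→1: n1:part/t1/[p]
after 9 — deliver 1→0: ·
after 10 — deliver 2→1: ·
after 11 — propose(0,'x'): n0:coor/t3/[p]
after 12 — timeout(0): n0:coor/t4/[p]
after 13 — deliver 1→0: ·
after 14 — deliver 0→2: n2:part/t2/[p]

1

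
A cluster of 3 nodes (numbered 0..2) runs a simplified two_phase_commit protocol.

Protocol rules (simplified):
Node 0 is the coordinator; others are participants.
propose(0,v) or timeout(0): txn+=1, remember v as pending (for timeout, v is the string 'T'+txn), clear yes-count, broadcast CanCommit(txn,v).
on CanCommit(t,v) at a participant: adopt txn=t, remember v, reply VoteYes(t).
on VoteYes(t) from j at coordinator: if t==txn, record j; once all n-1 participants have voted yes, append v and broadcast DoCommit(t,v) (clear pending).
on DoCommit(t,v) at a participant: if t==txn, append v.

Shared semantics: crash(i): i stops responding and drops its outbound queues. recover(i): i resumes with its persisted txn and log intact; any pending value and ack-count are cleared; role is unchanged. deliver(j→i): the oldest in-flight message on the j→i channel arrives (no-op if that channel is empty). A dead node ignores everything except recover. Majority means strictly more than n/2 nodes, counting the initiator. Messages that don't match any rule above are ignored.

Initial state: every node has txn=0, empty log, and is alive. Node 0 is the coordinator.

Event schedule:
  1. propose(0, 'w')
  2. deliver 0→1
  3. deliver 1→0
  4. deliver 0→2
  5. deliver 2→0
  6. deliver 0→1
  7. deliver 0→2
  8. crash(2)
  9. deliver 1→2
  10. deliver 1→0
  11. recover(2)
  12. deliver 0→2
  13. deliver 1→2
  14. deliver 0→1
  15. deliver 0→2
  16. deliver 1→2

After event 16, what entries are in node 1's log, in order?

w

e1 propose(0,'w'): 0[coor,t=1,-]
e2 deliver 0→1: 1[part,t=1,-]
e3 deliver 1→0: ·
e4 deliver 0→2: 2[part,t=1,-]
e5 deliver 2→0: 0[coor,t=1,w]
e6 deliver 0→1: 1[part,t=1,w]
e7 deliver 0→2: 2[part,t=1,w]
e8 crash(2): 2[✗part,t=1,w]
e9 deliver 1→2: ·
e10 deliver 1→0: ·
e11 recover(2): 2[part,t=1,w]
e12 deliver 0→2: ·
e13 deliver 1→2: ·
e14 deliver 0→1: ·
e15 deliver 0→2: ·
e16 deliver 1→2: ·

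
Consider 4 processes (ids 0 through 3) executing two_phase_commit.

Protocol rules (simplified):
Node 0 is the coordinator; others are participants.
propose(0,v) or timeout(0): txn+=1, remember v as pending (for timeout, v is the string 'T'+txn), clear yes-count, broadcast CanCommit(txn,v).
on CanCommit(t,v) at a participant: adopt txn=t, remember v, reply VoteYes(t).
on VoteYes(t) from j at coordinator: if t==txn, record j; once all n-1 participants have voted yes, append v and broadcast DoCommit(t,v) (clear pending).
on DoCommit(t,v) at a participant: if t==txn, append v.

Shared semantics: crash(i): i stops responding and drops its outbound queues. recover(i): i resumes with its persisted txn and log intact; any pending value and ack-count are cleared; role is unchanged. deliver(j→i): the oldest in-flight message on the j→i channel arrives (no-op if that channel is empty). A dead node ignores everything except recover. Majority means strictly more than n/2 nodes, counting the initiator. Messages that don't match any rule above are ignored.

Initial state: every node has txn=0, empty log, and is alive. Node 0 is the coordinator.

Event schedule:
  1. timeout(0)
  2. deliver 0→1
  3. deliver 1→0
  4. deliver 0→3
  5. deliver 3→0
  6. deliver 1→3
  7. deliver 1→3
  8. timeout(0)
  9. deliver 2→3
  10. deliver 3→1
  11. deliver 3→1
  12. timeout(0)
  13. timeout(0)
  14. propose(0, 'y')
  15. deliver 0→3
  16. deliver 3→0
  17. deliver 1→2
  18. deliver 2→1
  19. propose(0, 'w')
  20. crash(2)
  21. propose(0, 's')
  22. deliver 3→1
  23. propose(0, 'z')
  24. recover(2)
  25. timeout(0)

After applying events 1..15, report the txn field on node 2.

step 1 timeout(0): 0={coor,t=1,log=-}
step 2 deliver 0→1: 1={part,t=1,log=-}
step 3 deliver 1→0: —
step 4 deliver 0→3: 3={part,t=1,log=-}
step 5 deliver 3→0: —
step 6 deliver 1→3: —
step 7 deliver 1→3: —
step 8 timeout(0): 0={coor,t=2,log=-}
step 9 deliver 2→3: —
step 10 deliver 3→1: —
step 11 deliver 3→1: —
step 12 timeout(0): 0={coor,t=3,log=-}
step 13 timeout(0): 0={coor,t=4,log=-}
step 14 propose(0,'y'): 0={coor,t=5,log=-}
step 15 deliver 0→3: 3={part,t=2,log=-}

0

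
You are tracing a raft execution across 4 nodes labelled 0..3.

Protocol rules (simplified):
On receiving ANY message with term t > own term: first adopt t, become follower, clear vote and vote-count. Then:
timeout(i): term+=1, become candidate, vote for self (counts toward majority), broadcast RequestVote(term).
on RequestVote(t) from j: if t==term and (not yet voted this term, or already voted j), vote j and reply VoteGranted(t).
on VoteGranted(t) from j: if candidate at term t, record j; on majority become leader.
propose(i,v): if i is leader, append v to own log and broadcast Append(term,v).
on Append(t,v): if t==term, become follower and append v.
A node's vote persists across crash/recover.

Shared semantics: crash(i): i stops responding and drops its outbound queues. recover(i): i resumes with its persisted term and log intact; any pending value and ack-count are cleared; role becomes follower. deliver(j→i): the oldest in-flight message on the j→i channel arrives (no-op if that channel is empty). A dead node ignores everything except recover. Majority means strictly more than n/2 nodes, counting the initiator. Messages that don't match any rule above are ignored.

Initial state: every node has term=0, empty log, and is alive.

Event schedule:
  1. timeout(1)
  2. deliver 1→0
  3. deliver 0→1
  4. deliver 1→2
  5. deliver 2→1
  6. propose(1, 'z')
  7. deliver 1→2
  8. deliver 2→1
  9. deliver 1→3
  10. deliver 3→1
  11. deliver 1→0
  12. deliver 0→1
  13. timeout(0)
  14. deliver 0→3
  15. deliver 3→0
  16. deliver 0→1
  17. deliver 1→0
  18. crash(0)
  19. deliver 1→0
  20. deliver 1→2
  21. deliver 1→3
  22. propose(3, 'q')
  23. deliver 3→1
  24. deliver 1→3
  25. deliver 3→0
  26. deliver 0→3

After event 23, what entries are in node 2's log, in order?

e1 timeout(1): 1[cand,t=1,-]
e2 deliver 1→0: 0[foll,t=1,-]
e3 deliver 0→1: ·
e4 deliver 1→2: 2[foll,t=1,-]
e5 deliver 2→1: 1[lead,t=1,-]
e6 propose(1,'z'): 1[lead,t=1,z]
e7 deliver 1→2: 2[foll,t=1,z]
e8 deliver 2→1: ·
e9 deliver 1→3: 3[foll,t=1,-]
e10 deliver 3→1: ·
e11 deliver 1→0: 0[foll,t=1,z]
e12 deliver 0→1: ·
e13 timeout(0): 0[cand,t=2,z]
e14 deliver 0→3: 3[foll,t=2,-]
e15 deliver 3→0: ·
e16 deliver 0→1: 1[foll,t=2,z]
e17 deliver 1→0: 0[lead,t=2,z]
e18 crash(0): 0[✗lead,t=2,z]
e19 deliver 1→0: ·
e20 deliver 1→2: ·
e21 deliver 1→3: ·
e22 propose(3,'q'): ·
e23 deliver 3→1: ·

z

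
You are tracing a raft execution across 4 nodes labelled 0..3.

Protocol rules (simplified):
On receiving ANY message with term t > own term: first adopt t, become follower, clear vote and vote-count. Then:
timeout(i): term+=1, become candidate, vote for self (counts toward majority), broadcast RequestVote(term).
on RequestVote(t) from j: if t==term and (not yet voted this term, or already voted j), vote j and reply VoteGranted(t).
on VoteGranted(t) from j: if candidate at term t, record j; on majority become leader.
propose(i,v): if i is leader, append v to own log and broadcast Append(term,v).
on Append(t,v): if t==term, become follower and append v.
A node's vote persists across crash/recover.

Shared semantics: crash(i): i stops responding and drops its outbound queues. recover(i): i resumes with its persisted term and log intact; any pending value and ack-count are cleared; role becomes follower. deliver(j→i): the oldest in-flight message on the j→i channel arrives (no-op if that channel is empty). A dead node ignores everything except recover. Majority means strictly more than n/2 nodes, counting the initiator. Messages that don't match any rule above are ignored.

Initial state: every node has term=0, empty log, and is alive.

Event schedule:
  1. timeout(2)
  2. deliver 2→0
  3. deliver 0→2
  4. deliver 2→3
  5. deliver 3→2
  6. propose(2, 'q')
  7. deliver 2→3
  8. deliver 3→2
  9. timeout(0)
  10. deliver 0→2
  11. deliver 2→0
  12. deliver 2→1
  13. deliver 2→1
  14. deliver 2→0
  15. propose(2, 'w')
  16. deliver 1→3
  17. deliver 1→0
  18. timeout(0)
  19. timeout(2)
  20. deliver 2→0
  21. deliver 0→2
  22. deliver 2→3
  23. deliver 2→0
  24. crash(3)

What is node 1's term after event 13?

step 1 timeout(2): 2={cand,t=1,log=-}
step 2 deliver 2→0: 0={foll,t=1,log=-}
step 3 deliver 0→2: —
step 4 deliver 2→3: 3={foll,t=1,log=-}
step 5 deliver 3→2: 2={lead,t=1,log=-}
step 6 propose(2,'q'): 2={lead,t=1,log=q}
step 7 deliver 2→3: 3={foll,t=1,log=q}
step 8 deliver 3→2: —
step 9 timeout(0): 0={cand,t=2,log=-}
step 10 deliver 0→2: 2={foll,t=2,log=q}
step 11 deliver 2→0: —
step 12 deliver 2→1: 1={foll,t=1,log=-}
step 13 deliver 2→1: 1={foll,t=1,log=q}

1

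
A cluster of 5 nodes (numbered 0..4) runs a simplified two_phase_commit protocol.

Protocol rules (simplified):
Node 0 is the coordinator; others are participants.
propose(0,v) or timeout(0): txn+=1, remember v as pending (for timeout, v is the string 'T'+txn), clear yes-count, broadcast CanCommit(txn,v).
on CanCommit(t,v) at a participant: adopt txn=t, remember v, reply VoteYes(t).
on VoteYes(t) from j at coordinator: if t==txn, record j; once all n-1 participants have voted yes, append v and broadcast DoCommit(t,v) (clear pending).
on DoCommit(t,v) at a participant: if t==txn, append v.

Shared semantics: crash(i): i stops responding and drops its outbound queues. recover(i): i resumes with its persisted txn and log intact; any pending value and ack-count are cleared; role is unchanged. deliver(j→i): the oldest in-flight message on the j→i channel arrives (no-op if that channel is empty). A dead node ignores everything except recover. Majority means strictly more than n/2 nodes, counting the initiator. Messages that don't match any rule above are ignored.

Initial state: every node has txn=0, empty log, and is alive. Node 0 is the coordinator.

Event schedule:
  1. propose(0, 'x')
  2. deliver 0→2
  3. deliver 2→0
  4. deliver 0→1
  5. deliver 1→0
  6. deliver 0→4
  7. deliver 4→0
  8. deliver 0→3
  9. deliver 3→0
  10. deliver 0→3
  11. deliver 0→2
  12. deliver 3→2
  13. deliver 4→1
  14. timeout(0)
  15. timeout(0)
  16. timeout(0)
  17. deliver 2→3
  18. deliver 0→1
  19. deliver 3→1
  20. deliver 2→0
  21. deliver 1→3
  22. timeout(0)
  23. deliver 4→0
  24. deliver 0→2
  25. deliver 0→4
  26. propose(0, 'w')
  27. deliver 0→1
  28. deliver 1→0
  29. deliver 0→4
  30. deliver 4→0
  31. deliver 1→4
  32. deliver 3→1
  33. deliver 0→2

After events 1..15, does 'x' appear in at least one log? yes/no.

yes

1. propose(0,'x'):  <0:coor t1 ->
2. deliver 0→2:  <2:part t1 ->
3. deliver 2→0:  nop
4. deliver 0→1:  <1:part t1 ->
5. deliver 1→0:  nop
6. deliver 0→4:  <4:part t1 ->
7. deliver 4→0:  nop
8. deliver 0→3:  <3:part t1 ->
9. deliver 3→0:  <0:coor t1 x>
10. deliver 0→3:  <3:part t1 x>
11. deliver 0→2:  <2:part t1 x>
12. deliver 3→2:  nop
13. deliver 4→1:  nop
14. timeout(0):  <0:coor t2 x>
15. timeout(0):  <0:coor t3 x>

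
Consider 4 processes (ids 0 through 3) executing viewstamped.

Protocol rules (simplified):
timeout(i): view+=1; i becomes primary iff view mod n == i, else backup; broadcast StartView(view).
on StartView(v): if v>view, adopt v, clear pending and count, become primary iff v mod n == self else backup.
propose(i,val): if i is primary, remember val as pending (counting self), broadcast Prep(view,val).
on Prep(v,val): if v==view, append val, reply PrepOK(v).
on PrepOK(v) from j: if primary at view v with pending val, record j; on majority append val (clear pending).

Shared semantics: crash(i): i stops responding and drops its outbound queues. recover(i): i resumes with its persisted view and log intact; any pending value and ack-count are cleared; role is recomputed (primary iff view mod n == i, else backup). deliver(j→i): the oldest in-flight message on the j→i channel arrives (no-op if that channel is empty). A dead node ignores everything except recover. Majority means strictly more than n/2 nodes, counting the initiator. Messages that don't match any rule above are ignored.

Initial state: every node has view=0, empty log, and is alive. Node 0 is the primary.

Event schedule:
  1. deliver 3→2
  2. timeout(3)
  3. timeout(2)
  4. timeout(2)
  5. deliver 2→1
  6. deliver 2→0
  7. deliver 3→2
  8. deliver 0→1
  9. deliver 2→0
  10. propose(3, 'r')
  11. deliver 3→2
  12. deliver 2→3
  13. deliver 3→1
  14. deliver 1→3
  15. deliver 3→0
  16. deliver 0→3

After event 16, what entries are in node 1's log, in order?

1. deliver 3→2:  nop
2. timeout(3):  <3:back v1 ->
3. timeout(2):  <2:back v1 ->
4. timeout(2):  <2:prim v2 ->
5. deliver 2→1:  <1:prim v1 ->
6. deliver 2→0:  <0:back v1 ->
7. deliver 3→2:  nop
8. deliver 0→1:  nop
9. deliver 2→0:  <0:back v2 ->
10. propose(3,'r'):  nop
11. deliver 3→2:  nop
12. deliver 2→3:  nop
13. deliver 3→1:  nop
14. deliver 1→3:  nop
15. deliver 3→0:  nop
16. deliver 0→3:  nop

empty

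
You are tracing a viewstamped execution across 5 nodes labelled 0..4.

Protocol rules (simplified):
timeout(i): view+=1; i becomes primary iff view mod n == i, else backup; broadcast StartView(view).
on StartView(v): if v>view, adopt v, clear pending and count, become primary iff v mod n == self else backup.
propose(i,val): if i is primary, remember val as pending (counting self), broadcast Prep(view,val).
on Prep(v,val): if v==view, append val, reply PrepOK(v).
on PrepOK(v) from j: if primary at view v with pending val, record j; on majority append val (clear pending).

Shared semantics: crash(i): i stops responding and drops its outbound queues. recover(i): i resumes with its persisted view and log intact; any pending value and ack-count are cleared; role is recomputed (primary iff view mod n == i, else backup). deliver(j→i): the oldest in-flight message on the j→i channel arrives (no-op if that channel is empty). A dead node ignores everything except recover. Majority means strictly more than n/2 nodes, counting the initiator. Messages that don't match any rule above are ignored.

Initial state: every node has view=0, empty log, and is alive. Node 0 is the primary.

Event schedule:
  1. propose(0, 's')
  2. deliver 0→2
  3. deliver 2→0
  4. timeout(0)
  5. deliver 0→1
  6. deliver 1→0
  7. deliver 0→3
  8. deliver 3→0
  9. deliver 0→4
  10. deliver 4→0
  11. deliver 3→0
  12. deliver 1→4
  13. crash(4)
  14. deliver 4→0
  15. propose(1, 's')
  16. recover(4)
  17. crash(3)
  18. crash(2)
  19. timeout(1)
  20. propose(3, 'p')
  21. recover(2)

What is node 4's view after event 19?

0

[1] propose(0,'s') → ∅
[2] deliver 0→2 → N2(back v0 [s])
[3] deliver 2→0 → ∅
[4] timeout(0) → N0(back v1 [-])
[5] deliver 0→1 → N1(back v0 [s])
[6] deliver 1→0 → ∅
[7] deliver 0→3 → N3(back v0 [s])
[8] deliver 3→0 → ∅
[9] deliver 0→4 → N4(back v0 [s])
[10] deliver 4→0 → ∅
[11] deliver 3→0 → ∅
[12] deliver 1→4 → ∅
[13] crash(4) → N4(✗back v0 [s])
[14] deliver 4→0 → ∅
[15] propose(1,'s') → ∅
[16] recover(4) → N4(back v0 [s])
[17] crash(3) → N3(✗back v0 [s])
[18] crash(2) → N2(✗back v0 [s])
[19] timeout(1) → N1(prim v1 [s])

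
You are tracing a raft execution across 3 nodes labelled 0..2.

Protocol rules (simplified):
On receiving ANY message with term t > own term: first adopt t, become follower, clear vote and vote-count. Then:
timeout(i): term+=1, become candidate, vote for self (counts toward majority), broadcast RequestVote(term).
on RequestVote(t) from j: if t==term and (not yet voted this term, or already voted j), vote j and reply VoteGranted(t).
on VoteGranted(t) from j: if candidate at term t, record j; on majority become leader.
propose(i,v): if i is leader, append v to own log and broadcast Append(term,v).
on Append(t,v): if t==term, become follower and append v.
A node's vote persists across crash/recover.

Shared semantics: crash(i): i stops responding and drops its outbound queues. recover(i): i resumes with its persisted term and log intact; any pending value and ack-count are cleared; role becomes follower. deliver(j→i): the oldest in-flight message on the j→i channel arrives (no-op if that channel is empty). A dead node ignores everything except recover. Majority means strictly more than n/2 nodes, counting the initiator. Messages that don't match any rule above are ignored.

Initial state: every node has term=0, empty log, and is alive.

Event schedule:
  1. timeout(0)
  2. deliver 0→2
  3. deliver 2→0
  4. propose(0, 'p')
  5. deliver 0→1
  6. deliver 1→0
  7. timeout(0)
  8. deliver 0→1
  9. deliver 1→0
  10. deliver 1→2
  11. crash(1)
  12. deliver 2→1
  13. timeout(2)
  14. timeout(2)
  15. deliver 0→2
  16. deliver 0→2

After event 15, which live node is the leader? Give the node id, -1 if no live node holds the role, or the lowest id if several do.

-1

1. timeout(0):  <0:cand t1 ->
2. deliver 0→2:  <2:foll t1 ->
3. deliver 2→0:  <0:lead t1 ->
4. propose(0,'p'):  <0:lead t1 p>
5. deliver 0→1:  <1:foll t1 ->
6. deliver 1→0:  nop
7. timeout(0):  <0:cand t2 p>
8. deliver 0→1:  <1:foll t1 p>
9. deliver 1→0:  nop
10. deliver 1→2:  nop
11. crash(1):  <1:✗foll t1 p>
12. deliver 2→1:  nop
13. timeout(2):  <2:cand t2 ->
14. timeout(2):  <2:cand t3 ->
15. deliver 0→2:  nop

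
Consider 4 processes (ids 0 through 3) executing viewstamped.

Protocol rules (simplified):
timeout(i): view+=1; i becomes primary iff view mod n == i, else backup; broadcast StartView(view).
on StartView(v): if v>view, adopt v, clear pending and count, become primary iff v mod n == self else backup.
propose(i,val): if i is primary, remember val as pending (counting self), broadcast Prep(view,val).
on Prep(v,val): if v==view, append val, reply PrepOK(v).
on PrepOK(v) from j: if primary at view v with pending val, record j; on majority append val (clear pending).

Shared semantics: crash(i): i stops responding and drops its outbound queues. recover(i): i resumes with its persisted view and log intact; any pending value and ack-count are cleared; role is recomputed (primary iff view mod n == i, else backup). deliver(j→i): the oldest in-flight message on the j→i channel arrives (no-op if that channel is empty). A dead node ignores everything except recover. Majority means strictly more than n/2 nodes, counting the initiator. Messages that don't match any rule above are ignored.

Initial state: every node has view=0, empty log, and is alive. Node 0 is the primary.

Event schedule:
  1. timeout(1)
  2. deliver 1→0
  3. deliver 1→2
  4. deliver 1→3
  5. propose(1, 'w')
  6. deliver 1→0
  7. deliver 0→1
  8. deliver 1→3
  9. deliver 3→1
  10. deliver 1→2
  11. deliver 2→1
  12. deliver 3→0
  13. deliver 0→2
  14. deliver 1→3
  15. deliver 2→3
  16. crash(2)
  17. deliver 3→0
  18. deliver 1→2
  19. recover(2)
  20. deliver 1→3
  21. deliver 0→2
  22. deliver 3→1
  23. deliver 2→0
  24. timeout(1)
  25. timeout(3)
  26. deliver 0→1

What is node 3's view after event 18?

1. timeout(1):  <1:prim v1 ->
2. deliver 1→0:  <0:back v1 ->
3. deliver 1→2:  <2:back v1 ->
4. deliver 1→3:  <3:back v1 ->
5. propose(1,'w'):  nop
6. deliver 1→0:  <0:back v1 w>
7. deliver 0→1:  nop
8. deliver 1→3:  <3:back v1 w>
9. deliver 3→1:  <1:prim v1 w>
10. deliver 1→2:  <2:back v1 w>
11. deliver 2→1:  nop
12. deliver 3→0:  nop
13. deliver 0→2:  nop
14. deliver 1→3:  nop
15. deliver 2→3:  nop
16. crash(2):  <2:✗back v1 w>
17. deliver 3→0:  nop
18. deliver 1→2:  nop

1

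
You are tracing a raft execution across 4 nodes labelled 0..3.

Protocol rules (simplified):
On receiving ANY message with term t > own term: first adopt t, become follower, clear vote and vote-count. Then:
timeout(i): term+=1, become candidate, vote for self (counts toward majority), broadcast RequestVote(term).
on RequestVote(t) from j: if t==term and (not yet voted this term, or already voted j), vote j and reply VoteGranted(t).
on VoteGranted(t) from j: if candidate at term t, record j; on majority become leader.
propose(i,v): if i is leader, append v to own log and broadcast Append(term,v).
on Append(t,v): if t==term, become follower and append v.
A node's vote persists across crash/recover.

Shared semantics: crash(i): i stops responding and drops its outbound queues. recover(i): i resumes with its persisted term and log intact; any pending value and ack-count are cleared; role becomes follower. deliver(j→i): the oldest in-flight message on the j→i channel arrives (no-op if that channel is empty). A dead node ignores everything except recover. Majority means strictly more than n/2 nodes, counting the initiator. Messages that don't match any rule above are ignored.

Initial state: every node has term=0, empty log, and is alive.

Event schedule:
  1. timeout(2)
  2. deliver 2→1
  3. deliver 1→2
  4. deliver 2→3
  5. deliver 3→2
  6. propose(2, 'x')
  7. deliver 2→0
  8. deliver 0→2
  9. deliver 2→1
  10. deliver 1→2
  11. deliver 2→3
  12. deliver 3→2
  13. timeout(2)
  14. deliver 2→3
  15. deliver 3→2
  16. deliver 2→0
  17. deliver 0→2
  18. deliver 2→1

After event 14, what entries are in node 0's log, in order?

e1 timeout(2): 2[cand,t=1,-]
e2 deliver 2→1: 1[foll,t=1,-]
e3 deliver 1→2: ·
e4 deliver 2→3: 3[foll,t=1,-]
e5 deliver 3→2: 2[lead,t=1,-]
e6 propose(2,'x'): 2[lead,t=1,x]
e7 deliver 2→0: 0[foll,t=1,-]
e8 deliver 0→2: ·
e9 deliver 2→1: 1[foll,t=1,x]
e10 deliver 1→2: ·
e11 deliver 2→3: 3[foll,t=1,x]
e12 deliver 3→2: ·
e13 timeout(2): 2[cand,t=2,x]
e14 deliver 2→3: 3[foll,t=2,x]

empty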